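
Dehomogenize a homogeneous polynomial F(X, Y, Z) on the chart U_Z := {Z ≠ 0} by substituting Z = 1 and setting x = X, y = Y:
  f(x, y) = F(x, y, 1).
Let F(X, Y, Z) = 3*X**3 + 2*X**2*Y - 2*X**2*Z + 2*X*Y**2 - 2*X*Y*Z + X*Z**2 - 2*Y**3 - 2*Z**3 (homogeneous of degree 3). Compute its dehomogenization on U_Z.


f(x, y) = 3*x**3 + 2*x**2*y - 2*x**2 + 2*x*y**2 - 2*x*y + x - 2*y**3 - 2

On U_Z we set Z = 1. Each monomial c·X^i·Y^j·Z^k in F becomes c·x^i·y^j·1^k = c·x^i·y^j.
Substituting Z = 1: F(X, Y, 1) = 3*x**3 + 2*x**2*y - 2*x**2 + 2*x*y**2 - 2*x*y + x - 2*y**3 - 2.
Note: deg(f) ≤ deg(F) = 3; strict inequality happens when F is divisible by Z (lost terms).


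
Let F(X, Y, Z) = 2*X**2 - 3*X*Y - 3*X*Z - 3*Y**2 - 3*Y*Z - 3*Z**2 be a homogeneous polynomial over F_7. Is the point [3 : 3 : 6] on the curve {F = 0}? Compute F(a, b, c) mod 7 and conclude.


F(3,3,6) ≡ 0 (mod 7); P is on the curve.

Evaluate F(3, 3, 6) term-by-term (mod 7).
  2*X**2 ↦ 2·9·1·1 = 18
  -3*X*Y ↦ -3·3·3·1 = -27
  -3*X*Z ↦ -3·3·1·6 = -54
  -3*Y**2 ↦ -3·1·9·1 = -27
  -3*Y*Z ↦ -3·1·3·6 = -54
  -3*Z**2 ↦ -3·1·1·36 = -108
Sum: F(3, 3, 6) = (18) + (-27) + (-54) + (-27) + (-54) + (-108) = -252.
Reducing mod 7: -252 ≡ 0 (mod 7).
Since F(a, b, c) ≡ 0 (mod 7), P lies on the curve.


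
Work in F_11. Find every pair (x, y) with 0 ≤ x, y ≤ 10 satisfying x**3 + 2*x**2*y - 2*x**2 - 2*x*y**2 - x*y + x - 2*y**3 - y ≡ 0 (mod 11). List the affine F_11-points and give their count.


Affine F_11-points: {(0, 0), (0, 4), (0, 7), (1, 0), (1, 10), (3, 2), (5, 8), (6, 8), (8, 2), (8, 4), (8, 8), (9, 2), (10, 6)}; count = 13.

For each of the 121 pairs (x, y) ∈ F_11², evaluate f(x, y) mod 11. Record the zeros.
  x = 0: [0↦0, 1↦8, 2↦4, 3↦9, 4↦0, 5↦9, 6↦2, 7↦0, 8↦2, 9↦7, 10↦3]  zeros at y ∈ {0, 4, 7}
  x = 1: [0↦0, 1↦7, 2↦9, 3↦5, 4↦5, 5↦8, 6↦2, 7↦8, 8↦3, 9↦8, 10↦0]  zeros at y ∈ {0, 10}
  x = 2: [0↦2, 1↦1, 2↦2, 3↦4, 4↦6, 5↦7, 6↦6, 7↦2, 8↦5, 9↦3, 10↦6]  zeros at y ∈ ∅
  x = 3: [0↦1, 1↦7, 2↦0, 3↦1, 4↦9, 5↦1, 6↦9, 7↦10, 8↦3, 9↦9, 10↦5]  zeros at y ∈ {2}
  x = 4: [0↦3, 1↦9, 2↦9, 3↦2, 4↦9, 5↦7, 6↦6, 7↦5, 8↦3, 9↦10, 10↦3]  zeros at y ∈ ∅
  x = 5: [0↦3, 1↦2, 2↦2, 3↦2, 4↦1, 5↦9, 6↦3, 7↦4, 8↦0, 9↦1, 10↦6]  zeros at y ∈ {8}
  x = 6: [0↦7, 1↦3, 2↦7, 3↦7, 4↦2, 5↦2, 6↦6, 7↦2, 8↦0, 9↦10, 10↦9]  zeros at y ∈ {8}
  x = 7: [0↦10, 1↦7, 2↦8, 3↦1, 4↦7, 5↦3, 6↦10, 7↦5, 8↦9, 9↦10, 10↦7]  zeros at y ∈ ∅
  x = 8: [0↦7, 1↦9, 2↦0, 3↦1, 4↦0, 5↦7, 6↦10, 7↦8, 8↦0, 9↦7, 10↦6]  zeros at y ∈ {2, 4, 8}
  x = 9: [0↦4, 1↦4, 2↦0, 3↦2, 4↦9, 5↦9, 6↦1, 7↦6, 8↦1, 9↦7, 10↦1]  zeros at y ∈ {2}
  x = 10: [0↦7, 1↦9, 2↦3, 3↦10, 4↦7, 5↦4, 6↦0, 7↦5, 8↦7, 9↦5, 10↦9]  zeros at y ∈ {6}
Collecting zeros: affine points = {(0, 0), (0, 4), (0, 7), (1, 0), (1, 10), (3, 2), (5, 8), (6, 8), (8, 2), (8, 4), (8, 8), (9, 2), (10, 6)}.
Total count |C(F_11)_aff| = 13.


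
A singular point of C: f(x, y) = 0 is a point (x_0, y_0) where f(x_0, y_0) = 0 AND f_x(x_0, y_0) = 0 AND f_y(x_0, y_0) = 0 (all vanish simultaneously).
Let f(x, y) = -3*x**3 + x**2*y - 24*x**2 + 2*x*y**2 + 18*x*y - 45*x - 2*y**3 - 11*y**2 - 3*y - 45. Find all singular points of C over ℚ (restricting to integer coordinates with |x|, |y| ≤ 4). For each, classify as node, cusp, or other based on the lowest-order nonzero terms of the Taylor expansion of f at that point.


Singular points: {(-3, -3)}; classification: cusp.

Compute partial derivatives:
  f_x = -9*x**2 + 2*x*y - 48*x + 2*y**2 + 18*y - 45.
  f_y = x**2 + 4*x*y + 18*x - 6*y**2 - 22*y - 3.
Scan x_0 ∈ {−4, ..., 4}. For each x_0, f_y(x_0, y) is a polynomial in y; find its integer roots y ∈ {−4, ..., 4}, then test f_x and f at those candidates.
  x = -4: f_y(-4, y) = -6*y**2 - 38*y - 59; no integer root y with |y| ≤ 4.
  x = -3: f_y(-3, y) = -6*y**2 - 34*y - 48; vanishes at y ∈ {-3}. (-3, -3): f_x = 0, f = 0 — SINGULAR.
  x = -2: f_y(-2, y) = -6*y**2 - 30*y - 35; no integer root y with |y| ≤ 4.
  x = -1: f_y(-1, y) = -6*y**2 - 26*y - 20; vanishes at y ∈ {-1}. (-1, -1): f_x = -20 ≠ 0.
  x = 0: f_y(0, y) = -6*y**2 - 22*y - 3; no integer root y with |y| ≤ 4.
  x = 1: f_y(1, y) = -6*y**2 - 18*y + 16; no integer root y with |y| ≤ 4.
  x = 2: f_y(2, y) = -6*y**2 - 14*y + 37; no integer root y with |y| ≤ 4.
  x = 3: f_y(3, y) = -6*y**2 - 10*y + 60; no integer root y with |y| ≤ 4.
  x = 4: f_y(4, y) = -6*y**2 - 6*y + 85; no integer root y with |y| ≤ 4.
Only singular point on the grid: (-3, -3).
Classify: substitute x = -3 + u, y = -3 + v and expand: f = -3*u**3 + u**2*v + 2*u*v**2 - 2*v**3 + v**2.
No constant or linear terms (consistent with a singular point). Quadratic part: v**2. Cubic part: -3*u**3 + u**2*v + 2*u*v**2 - 2*v**3.
The quadratic part v**2 is a perfect square, so there is a single (double) tangent line v = 0, i.e. y = -3. Restricting the cubic part to that line (v = 0) leaves -3*u**3 ≠ 0, so f is not divisible by v and the branch is v² ≈ 3*u**3 to lowest order — this is a cusp.
Classification: cusp.


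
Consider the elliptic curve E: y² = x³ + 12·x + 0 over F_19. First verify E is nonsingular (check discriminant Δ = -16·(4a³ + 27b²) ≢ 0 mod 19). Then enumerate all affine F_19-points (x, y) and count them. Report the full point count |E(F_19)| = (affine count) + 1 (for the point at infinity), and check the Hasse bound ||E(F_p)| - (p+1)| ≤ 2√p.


Affine points = {(0, 0), (3, 5), (3, 14), (4, 6), (4, 13), (7, 3), (7, 16), (8, 0), (9, 1), (9, 18), (11, 0), (13, 4), (13, 15), (14, 9), (14, 10), (17, 5), (17, 14), (18, 5), (18, 14)}; affine count = 19; |E(F_19)| = 20.

Discriminant check: Δ ∝ 4a³ + 27b² = 4·12³ + 27·0² = 4·1728 + 27·0 ≡ 15 (mod 19). Nonzero ⇒ E is nonsingular.
For each x ∈ F_19, compute rhs = x³ + 12·x + 0 mod 19, then count y ∈ F_19 with y² ≡ rhs.
  x = 0: rhs = 0, matching y values: 0 (1 points).
  x = 1: rhs = 13, matching y values: none (0 points).
  x = 2: rhs = 13, matching y values: none (0 points).
  x = 3: rhs = 6, matching y values: 5, 14 (2 points).
  x = 4: rhs = 17, matching y values: 6, 13 (2 points).
  x = 5: rhs = 14, matching y values: none (0 points).
  x = 6: rhs = 3, matching y values: none (0 points).
  x = 7: rhs = 9, matching y values: 3, 16 (2 points).
  x = 8: rhs = 0, matching y values: 0 (1 points).
  x = 9: rhs = 1, matching y values: 1, 18 (2 points).
  x = 10: rhs = 18, matching y values: none (0 points).
  x = 11: rhs = 0, matching y values: 0 (1 points).
  x = 12: rhs = 10, matching y values: none (0 points).
  x = 13: rhs = 16, matching y values: 4, 15 (2 points).
  x = 14: rhs = 5, matching y values: 9, 10 (2 points).
  x = 15: rhs = 2, matching y values: none (0 points).
  x = 16: rhs = 13, matching y values: none (0 points).
  x = 17: rhs = 6, matching y values: 5, 14 (2 points).
  x = 18: rhs = 6, matching y values: 5, 14 (2 points).
Total affine count: 19.
Full point count |E(F_19)| = 19 + 1 = 20.
Hasse bound: |20 − (19+1)| = |0| = 0 ≤ 2√19 ≈ 8.7178 ✓.


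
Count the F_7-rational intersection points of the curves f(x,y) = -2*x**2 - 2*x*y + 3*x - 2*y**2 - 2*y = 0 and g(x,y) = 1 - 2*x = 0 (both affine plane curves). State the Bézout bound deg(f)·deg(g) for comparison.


Common zeros: ∅; count = 0; Bézout bound = 2.

deg(f) = 2, deg(g) = 1, so Bézout bound = 2.
Scan x ∈ F_7. For each x, list the y ∈ F_7 with f(x, y) ≡ 0 and those with g(x, y) ≡ 0 (mod 7); the common zeros in that column are the intersection.
  x = 0: f ≡ 0 at y ∈ {0, 6}; g ≡ 0 at y ∈ ∅; common: ∅.
  x = 1: f ≡ 0 at y ∈ ∅; g ≡ 0 at y ∈ ∅; common: ∅.
  x = 2: f ≡ 0 at y ∈ ∅; g ≡ 0 at y ∈ ∅; common: ∅.
  x = 3: f ≡ 0 at y ∈ ∅; g ≡ 0 at y ∈ ∅; common: ∅.
  x = 4: f ≡ 0 at y ∈ ∅; g ≡ 0 at y ∈ {0, 1, 2, 3, 4, 5, 6}; common: ∅.
  x = 5: f ≡ 0 at y ∈ {0, 1}; g ≡ 0 at y ∈ ∅; common: ∅.
  x = 6: f ≡ 0 at y ∈ {1, 6}; g ≡ 0 at y ∈ ∅; common: ∅.
Collecting: common zeros = ∅, so the count is 0.
Comparison with the Bézout bound: 0 ≤ 2 = deg(f)·deg(g), as expected for curves with no common component (the affine F_7-count falls short of the bound because intersections may lie at infinity, over extension fields, or carry multiplicity).


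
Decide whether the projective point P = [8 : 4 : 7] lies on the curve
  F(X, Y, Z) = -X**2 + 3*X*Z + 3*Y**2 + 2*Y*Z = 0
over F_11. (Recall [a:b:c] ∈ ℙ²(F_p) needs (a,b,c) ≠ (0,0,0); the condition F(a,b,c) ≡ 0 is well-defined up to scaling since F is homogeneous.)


F(8,4,7) ≡ 10 (mod 11); P is NOT on the curve.

Evaluate F(8, 4, 7) term-by-term (mod 11).
  -X**2 ↦ -1·64·1·1 = -64
  3*X*Z ↦ 3·8·1·7 = 168
  3*Y**2 ↦ 3·1·16·1 = 48
  2*Y*Z ↦ 2·1·4·7 = 56
Sum: F(8, 4, 7) = (-64) + (168) + (48) + (56) = 208.
Reducing mod 11: 208 ≡ 10 (mod 11).
Since F(a, b, c) ≡ 10 ≠ 0 (mod 11), P does NOT lie on the curve.


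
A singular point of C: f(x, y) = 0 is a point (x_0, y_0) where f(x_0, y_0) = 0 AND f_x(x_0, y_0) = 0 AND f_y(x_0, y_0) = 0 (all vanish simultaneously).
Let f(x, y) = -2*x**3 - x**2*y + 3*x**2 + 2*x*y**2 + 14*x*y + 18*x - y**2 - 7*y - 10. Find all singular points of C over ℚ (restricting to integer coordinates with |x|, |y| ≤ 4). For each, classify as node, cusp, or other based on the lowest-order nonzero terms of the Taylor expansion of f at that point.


Singular points: {(1, -3)}; classification: cusp.

Compute partial derivatives:
  f_x = -6*x**2 - 2*x*y + 6*x + 2*y**2 + 14*y + 18.
  f_y = -x**2 + 4*x*y + 14*x - 2*y - 7.
Scan x_0 ∈ {−4, ..., 4}. For each x_0, f_y(x_0, y) is a polynomial in y; find its integer roots y ∈ {−4, ..., 4}, then test f_x and f at those candidates.
  x = -4: f_y(-4, y) = -18*y - 79; no integer root y with |y| ≤ 4.
  x = -3: f_y(-3, y) = -14*y - 58; no integer root y with |y| ≤ 4.
  x = -2: f_y(-2, y) = -10*y - 39; no integer root y with |y| ≤ 4.
  x = -1: f_y(-1, y) = -6*y - 22; no integer root y with |y| ≤ 4.
  x = 0: f_y(0, y) = -2*y - 7; no integer root y with |y| ≤ 4.
  x = 1: f_y(1, y) = 2*y + 6; vanishes at y ∈ {-3}. (1, -3): f_x = 0, f = 0 — SINGULAR.
  x = 2: f_y(2, y) = 6*y + 17; no integer root y with |y| ≤ 4.
  x = 3: f_y(3, y) = 10*y + 26; no integer root y with |y| ≤ 4.
  x = 4: f_y(4, y) = 14*y + 33; no integer root y with |y| ≤ 4.
Only singular point on the grid: (1, -3).
Classify: substitute x = 1 + u, y = -3 + v and expand: f = -2*u**3 - u**2*v + 2*u*v**2 + v**2.
No constant or linear terms (consistent with a singular point). Quadratic part: v**2. Cubic part: -2*u**3 - u**2*v + 2*u*v**2.
The quadratic part v**2 is a perfect square, so there is a single (double) tangent line v = 0, i.e. y = -3. Restricting the cubic part to that line (v = 0) leaves -2*u**3 ≠ 0, so f is not divisible by v and the branch is v² ≈ 2*u**3 to lowest order — this is a cusp.
Classification: cusp.


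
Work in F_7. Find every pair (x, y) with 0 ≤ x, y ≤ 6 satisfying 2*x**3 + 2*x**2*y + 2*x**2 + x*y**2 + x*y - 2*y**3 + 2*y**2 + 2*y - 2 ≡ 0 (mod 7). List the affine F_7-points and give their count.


Affine F_7-points: {(0, 1), (0, 6), (3, 0), (6, 1)}; count = 4.

For each of the 49 pairs (x, y) ∈ F_7², evaluate f(x, y) mod 7. Record the zeros.
  x = 0: [0↦5, 1↦0, 2↦1, 3↦3, 4↦1, 5↦4, 6↦0]  zeros at y ∈ {1, 6}
  x = 1: [0↦2, 1↦1, 2↦1, 3↦4, 4↦5, 5↦6, 6↦2]  zeros at y ∈ ∅
  x = 2: [0↦1, 1↦1, 2↦4, 3↦5, 4↦6, 5↦2, 6↦2]  zeros at y ∈ ∅
  x = 3: [0↦0, 1↦5, 2↦1, 3↦4, 4↦2, 5↦4, 6↦5]  zeros at y ∈ {0}
  x = 4: [0↦4, 1↦4, 2↦4, 3↦6, 4↦5, 5↦3, 6↦2]  zeros at y ∈ ∅
  x = 5: [0↦4, 1↦3, 2↦4, 3↦2, 4↦6, 5↦4, 6↦5]  zeros at y ∈ ∅
  x = 6: [0↦5, 1↦0, 2↦6, 3↦4, 4↦3, 5↦5, 6↦5]  zeros at y ∈ {1}
Collecting zeros: affine points = {(0, 1), (0, 6), (3, 0), (6, 1)}.
Total count |C(F_7)_aff| = 4.


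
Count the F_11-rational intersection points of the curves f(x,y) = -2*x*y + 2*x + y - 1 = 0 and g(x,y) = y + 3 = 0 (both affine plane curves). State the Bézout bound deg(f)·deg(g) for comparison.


Common zeros: {(6, 8)}; count = 1; Bézout bound = 2.

deg(f) = 2, deg(g) = 1, so Bézout bound = 2.
Scan x ∈ F_11. For each x, list the y ∈ F_11 with f(x, y) ≡ 0 and those with g(x, y) ≡ 0 (mod 11); the common zeros in that column are the intersection.
  x = 0: f ≡ 0 at y ∈ {1}; g ≡ 0 at y ∈ {8}; common: ∅.
  x = 1: f ≡ 0 at y ∈ {1}; g ≡ 0 at y ∈ {8}; common: ∅.
  x = 2: f ≡ 0 at y ∈ {1}; g ≡ 0 at y ∈ {8}; common: ∅.
  x = 3: f ≡ 0 at y ∈ {1}; g ≡ 0 at y ∈ {8}; common: ∅.
  x = 4: f ≡ 0 at y ∈ {1}; g ≡ 0 at y ∈ {8}; common: ∅.
  x = 5: f ≡ 0 at y ∈ {1}; g ≡ 0 at y ∈ {8}; common: ∅.
  x = 6: f ≡ 0 at y ∈ {0, 1, 2, 3, 4, 5, 6, 7, 8, 9, 10}; g ≡ 0 at y ∈ {8}; common: {8}.
  x = 7: f ≡ 0 at y ∈ {1}; g ≡ 0 at y ∈ {8}; common: ∅.
  x = 8: f ≡ 0 at y ∈ {1}; g ≡ 0 at y ∈ {8}; common: ∅.
  x = 9: f ≡ 0 at y ∈ {1}; g ≡ 0 at y ∈ {8}; common: ∅.
  x = 10: f ≡ 0 at y ∈ {1}; g ≡ 0 at y ∈ {8}; common: ∅.
Collecting: common zeros = {(6, 8)}, so the count is 1.
Comparison with the Bézout bound: 1 ≤ 2 = deg(f)·deg(g), as expected for curves with no common component (the affine F_11-count falls short of the bound because intersections may lie at infinity, over extension fields, or carry multiplicity).


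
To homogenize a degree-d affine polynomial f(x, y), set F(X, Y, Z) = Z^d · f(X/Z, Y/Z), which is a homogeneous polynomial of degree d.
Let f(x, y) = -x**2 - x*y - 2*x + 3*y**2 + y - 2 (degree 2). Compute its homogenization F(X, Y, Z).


F(X, Y, Z) = -X**2 - X*Y - 2*X*Z + 3*Y**2 + Y*Z - 2*Z**2

deg(f) = 2.
Substitute x = X/Z, y = Y/Z into f, then multiply by Z^2.
  monomial -1·x^2·y^0 ↦ -1·X^2·Y^0·Z^0.
  monomial -1·x^1·y^1 ↦ -1·X^1·Y^1·Z^0.
  monomial -2·x^1·y^0 ↦ -2·X^1·Y^0·Z^1.
  monomial 3·x^0·y^2 ↦ 3·X^0·Y^2·Z^0.
  monomial 1·x^0·y^1 ↦ 1·X^0·Y^1·Z^1.
  monomial -2·x^0·y^0 ↦ -2·X^0·Y^0·Z^2.
Collecting: F(X, Y, Z) = -X**2 - X*Y - 2*X*Z + 3*Y**2 + Y*Z - 2*Z**2.


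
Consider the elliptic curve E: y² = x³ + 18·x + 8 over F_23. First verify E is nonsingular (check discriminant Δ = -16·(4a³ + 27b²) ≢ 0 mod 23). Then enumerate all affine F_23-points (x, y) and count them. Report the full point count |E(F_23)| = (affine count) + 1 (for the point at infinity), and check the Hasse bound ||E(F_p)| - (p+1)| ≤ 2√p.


Affine points = {(0, 10), (0, 13), (1, 2), (1, 21), (2, 11), (2, 12), (4, 11), (4, 12), (5, 4), (5, 19), (9, 5), (9, 18), (13, 1), (13, 22), (17, 11), (17, 12), (18, 0), (22, 9), (22, 14)}; affine count = 19; |E(F_23)| = 20.

Discriminant check: Δ ∝ 4a³ + 27b² = 4·18³ + 27·8² = 4·5832 + 27·64 ≡ 9 (mod 23). Nonzero ⇒ E is nonsingular.
For each x ∈ F_23, compute rhs = x³ + 18·x + 8 mod 23, then count y ∈ F_23 with y² ≡ rhs.
  x = 0: rhs = 8, matching y values: 10, 13 (2 points).
  x = 1: rhs = 4, matching y values: 2, 21 (2 points).
  x = 2: rhs = 6, matching y values: 11, 12 (2 points).
  x = 3: rhs = 20, matching y values: none (0 points).
  x = 4: rhs = 6, matching y values: 11, 12 (2 points).
  x = 5: rhs = 16, matching y values: 4, 19 (2 points).
  x = 6: rhs = 10, matching y values: none (0 points).
  x = 7: rhs = 17, matching y values: none (0 points).
  x = 8: rhs = 20, matching y values: none (0 points).
  x = 9: rhs = 2, matching y values: 5, 18 (2 points).
  x = 10: rhs = 15, matching y values: none (0 points).
  x = 11: rhs = 19, matching y values: none (0 points).
  x = 12: rhs = 20, matching y values: none (0 points).
  x = 13: rhs = 1, matching y values: 1, 22 (2 points).
  x = 14: rhs = 14, matching y values: none (0 points).
  x = 15: rhs = 19, matching y values: none (0 points).
  x = 16: rhs = 22, matching y values: none (0 points).
  x = 17: rhs = 6, matching y values: 11, 12 (2 points).
  x = 18: rhs = 0, matching y values: 0 (1 points).
  x = 19: rhs = 10, matching y values: none (0 points).
  x = 20: rhs = 19, matching y values: none (0 points).
  x = 21: rhs = 10, matching y values: none (0 points).
  x = 22: rhs = 12, matching y values: 9, 14 (2 points).
Total affine count: 19.
Full point count |E(F_23)| = 19 + 1 = 20.
Hasse bound: |20 − (23+1)| = |-4| = 4 ≤ 2√23 ≈ 9.5917 ✓.


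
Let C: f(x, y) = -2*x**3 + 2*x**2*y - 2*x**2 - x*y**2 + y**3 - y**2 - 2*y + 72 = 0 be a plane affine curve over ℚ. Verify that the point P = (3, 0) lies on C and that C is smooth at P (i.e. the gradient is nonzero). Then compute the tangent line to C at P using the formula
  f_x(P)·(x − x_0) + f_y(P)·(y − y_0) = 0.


Tangent line at P: -66*x + 16*y + 198 = 0.

Step 1: f(3, 0) = 0, so P lies on C.
Step 2: partial derivatives
  f_x(x, y) = -6*x**2 + 4*x*y - 4*x - y**2, f_y(x, y) = 2*x**2 - 2*x*y + 3*y**2 - 2*y - 2.
  f_x(P) = -66, f_y(P) = 16 (gradient nonzero, so P is smooth).
Step 3: tangent line at P: -66·(x − 3) + 16·(y − 0) = 0.
Expanding: -66*x + 16*y + 198 = 0.


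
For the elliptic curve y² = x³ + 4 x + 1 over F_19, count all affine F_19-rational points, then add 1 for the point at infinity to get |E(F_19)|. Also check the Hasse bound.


Affine points = {(0, 1), (0, 18), (1, 5), (1, 14), (2, 6), (2, 13), (4, 9), (4, 10), (7, 7), (7, 12), (9, 5), (9, 14), (15, 4), (15, 15), (16, 0), (17, 2), (17, 17)}; affine count = 17; |E(F_19)| = 18.

Discriminant check: Δ ∝ 4a³ + 27b² = 4·4³ + 27·1² = 4·64 + 27·1 ≡ 17 (mod 19). Nonzero ⇒ E is nonsingular.
For each x ∈ F_19, compute rhs = x³ + 4·x + 1 mod 19, then count y ∈ F_19 with y² ≡ rhs.
  x = 0: rhs = 1, matching y values: 1, 18 (2 points).
  x = 1: rhs = 6, matching y values: 5, 14 (2 points).
  x = 2: rhs = 17, matching y values: 6, 13 (2 points).
  x = 3: rhs = 2, matching y values: none (0 points).
  x = 4: rhs = 5, matching y values: 9, 10 (2 points).
  x = 5: rhs = 13, matching y values: none (0 points).
  x = 6: rhs = 13, matching y values: none (0 points).
  x = 7: rhs = 11, matching y values: 7, 12 (2 points).
  x = 8: rhs = 13, matching y values: none (0 points).
  x = 9: rhs = 6, matching y values: 5, 14 (2 points).
  x = 10: rhs = 15, matching y values: none (0 points).
  x = 11: rhs = 8, matching y values: none (0 points).
  x = 12: rhs = 10, matching y values: none (0 points).
  x = 13: rhs = 8, matching y values: none (0 points).
  x = 14: rhs = 8, matching y values: none (0 points).
  x = 15: rhs = 16, matching y values: 4, 15 (2 points).
  x = 16: rhs = 0, matching y values: 0 (1 points).
  x = 17: rhs = 4, matching y values: 2, 17 (2 points).
  x = 18: rhs = 15, matching y values: none (0 points).
Total affine count: 17.
Full point count |E(F_19)| = 17 + 1 = 18.
Hasse bound: |18 − (19+1)| = |-2| = 2 ≤ 2√19 ≈ 8.7178 ✓.


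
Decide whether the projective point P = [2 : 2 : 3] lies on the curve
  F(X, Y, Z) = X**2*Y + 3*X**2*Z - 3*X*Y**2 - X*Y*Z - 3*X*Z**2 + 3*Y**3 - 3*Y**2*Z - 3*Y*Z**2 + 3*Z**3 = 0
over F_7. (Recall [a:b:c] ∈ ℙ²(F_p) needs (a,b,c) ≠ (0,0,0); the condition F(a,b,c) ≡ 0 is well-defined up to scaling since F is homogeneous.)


F(2,2,3) ≡ 4 (mod 7); P is NOT on the curve.

Evaluate F(2, 2, 3) term-by-term (mod 7).
  X**2*Y ↦ 1·4·2·1 = 8
  3*X**2*Z ↦ 3·4·1·3 = 36
  -3*X*Y**2 ↦ -3·2·4·1 = -24
  -X*Y*Z ↦ -1·2·2·3 = -12
  -3*X*Z**2 ↦ -3·2·1·9 = -54
  3*Y**3 ↦ 3·1·8·1 = 24
  -3*Y**2*Z ↦ -3·1·4·3 = -36
  -3*Y*Z**2 ↦ -3·1·2·9 = -54
  3*Z**3 ↦ 3·1·1·27 = 81
Sum: F(2, 2, 3) = (8) + (36) + (-24) + (-12) + (-54) + (24) + (-36) + (-54) + (81) = -31.
Reducing mod 7: -31 ≡ 4 (mod 7).
Since F(a, b, c) ≡ 4 ≠ 0 (mod 7), P does NOT lie on the curve.


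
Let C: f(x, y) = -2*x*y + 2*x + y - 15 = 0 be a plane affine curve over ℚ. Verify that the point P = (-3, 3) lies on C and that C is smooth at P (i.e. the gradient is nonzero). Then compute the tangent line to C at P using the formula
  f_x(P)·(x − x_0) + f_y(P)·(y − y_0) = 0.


Tangent line at P: -4*x + 7*y - 33 = 0.

Step 1: f(-3, 3) = 0, so P lies on C.
Step 2: partial derivatives
  f_x(x, y) = 2 - 2*y, f_y(x, y) = 1 - 2*x.
  f_x(P) = -4, f_y(P) = 7 (gradient nonzero, so P is smooth).
Step 3: tangent line at P: -4·(x − -3) + 7·(y − 3) = 0.
Expanding: -4*x + 7*y - 33 = 0.


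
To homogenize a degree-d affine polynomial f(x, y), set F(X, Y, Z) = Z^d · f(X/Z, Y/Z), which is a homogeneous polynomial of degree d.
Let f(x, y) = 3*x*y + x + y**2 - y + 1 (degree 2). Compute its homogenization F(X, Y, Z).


F(X, Y, Z) = 3*X*Y + X*Z + Y**2 - Y*Z + Z**2

deg(f) = 2.
Substitute x = X/Z, y = Y/Z into f, then multiply by Z^2.
  monomial 3·x^1·y^1 ↦ 3·X^1·Y^1·Z^0.
  monomial 1·x^1·y^0 ↦ 1·X^1·Y^0·Z^1.
  monomial 1·x^0·y^2 ↦ 1·X^0·Y^2·Z^0.
  monomial -1·x^0·y^1 ↦ -1·X^0·Y^1·Z^1.
  monomial 1·x^0·y^0 ↦ 1·X^0·Y^0·Z^2.
Collecting: F(X, Y, Z) = 3*X*Y + X*Z + Y**2 - Y*Z + Z**2.


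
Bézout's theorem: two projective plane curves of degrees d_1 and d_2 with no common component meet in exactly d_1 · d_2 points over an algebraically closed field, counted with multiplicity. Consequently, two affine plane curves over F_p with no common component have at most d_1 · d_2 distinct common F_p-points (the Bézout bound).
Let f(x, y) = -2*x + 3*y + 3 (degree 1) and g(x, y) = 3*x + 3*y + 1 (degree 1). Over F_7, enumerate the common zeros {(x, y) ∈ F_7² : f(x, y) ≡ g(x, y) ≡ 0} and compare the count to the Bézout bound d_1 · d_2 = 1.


Common zeros: {(6, 3)}; count = 1; Bézout bound = 1.

deg(f) = 1, deg(g) = 1, so Bézout bound = 1.
Scan x ∈ F_7. For each x, list the y ∈ F_7 with f(x, y) ≡ 0 and those with g(x, y) ≡ 0 (mod 7); the common zeros in that column are the intersection.
  x = 0: f ≡ 0 at y ∈ {6}; g ≡ 0 at y ∈ {2}; common: ∅.
  x = 1: f ≡ 0 at y ∈ {2}; g ≡ 0 at y ∈ {1}; common: ∅.
  x = 2: f ≡ 0 at y ∈ {5}; g ≡ 0 at y ∈ {0}; common: ∅.
  x = 3: f ≡ 0 at y ∈ {1}; g ≡ 0 at y ∈ {6}; common: ∅.
  x = 4: f ≡ 0 at y ∈ {4}; g ≡ 0 at y ∈ {5}; common: ∅.
  x = 5: f ≡ 0 at y ∈ {0}; g ≡ 0 at y ∈ {4}; common: ∅.
  x = 6: f ≡ 0 at y ∈ {3}; g ≡ 0 at y ∈ {3}; common: {3}.
Collecting: common zeros = {(6, 3)}, so the count is 1.
Comparison with the Bézout bound: 1 ≤ 1 = deg(f)·deg(g), as expected for curves with no common component (the bound is attained).


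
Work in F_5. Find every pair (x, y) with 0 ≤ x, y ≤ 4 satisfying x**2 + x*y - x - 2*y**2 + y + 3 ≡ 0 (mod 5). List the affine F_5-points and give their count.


Affine F_5-points: {(0, 4), (2, 0), (2, 4), (4, 0)}; count = 4.

For each of the 25 pairs (x, y) ∈ F_5², evaluate f(x, y) mod 5. Record the zeros.
  x = 0: [0↦3, 1↦2, 2↦2, 3↦3, 4↦0]  zeros at y ∈ {4}
  x = 1: [0↦3, 1↦3, 2↦4, 3↦1, 4↦4]  zeros at y ∈ ∅
  x = 2: [0↦0, 1↦1, 2↦3, 3↦1, 4↦0]  zeros at y ∈ {0, 4}
  x = 3: [0↦4, 1↦1, 2↦4, 3↦3, 4↦3]  zeros at y ∈ ∅
  x = 4: [0↦0, 1↦3, 2↦2, 3↦2, 4↦3]  zeros at y ∈ {0}
Collecting zeros: affine points = {(0, 4), (2, 0), (2, 4), (4, 0)}.
Total count |C(F_5)_aff| = 4.


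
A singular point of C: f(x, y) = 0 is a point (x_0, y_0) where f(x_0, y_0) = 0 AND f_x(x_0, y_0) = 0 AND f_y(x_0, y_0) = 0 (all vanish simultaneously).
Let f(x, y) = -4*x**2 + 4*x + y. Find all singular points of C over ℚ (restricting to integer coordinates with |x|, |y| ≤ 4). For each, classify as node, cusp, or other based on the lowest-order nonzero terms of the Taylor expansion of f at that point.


No singular points in the scanned grid; C is smooth there.

Compute partial derivatives:
  f_x = 4 - 8*x.
  f_y = 1.
f_y = 1 is a nonzero constant, so f_y never vanishes: no point (x, y) can satisfy f = f_x = f_y = 0. In particular no (x, y) ∈ {−4, ..., 4}² is singular; the curve is smooth.


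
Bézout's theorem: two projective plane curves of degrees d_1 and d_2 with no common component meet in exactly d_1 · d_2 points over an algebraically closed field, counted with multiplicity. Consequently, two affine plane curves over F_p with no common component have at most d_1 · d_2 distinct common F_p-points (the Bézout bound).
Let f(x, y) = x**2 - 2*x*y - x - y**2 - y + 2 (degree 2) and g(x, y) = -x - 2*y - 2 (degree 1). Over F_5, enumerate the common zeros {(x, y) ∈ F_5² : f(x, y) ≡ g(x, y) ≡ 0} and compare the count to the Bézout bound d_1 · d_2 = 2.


Common zeros: {(2, 3)}; count = 1; Bézout bound = 2.

deg(f) = 2, deg(g) = 1, so Bézout bound = 2.
Scan x ∈ F_5. For each x, list the y ∈ F_5 with f(x, y) ≡ 0 and those with g(x, y) ≡ 0 (mod 5); the common zeros in that column are the intersection.
  x = 0: f ≡ 0 at y ∈ {1, 3}; g ≡ 0 at y ∈ {4}; common: ∅.
  x = 1: f ≡ 0 at y ∈ ∅; g ≡ 0 at y ∈ {1}; common: ∅.
  x = 2: f ≡ 0 at y ∈ {2, 3}; g ≡ 0 at y ∈ {3}; common: {3}.
  x = 3: f ≡ 0 at y ∈ {1, 2}; g ≡ 0 at y ∈ {0}; common: ∅.
  x = 4: f ≡ 0 at y ∈ ∅; g ≡ 0 at y ∈ {2}; common: ∅.
Collecting: common zeros = {(2, 3)}, so the count is 1.
Comparison with the Bézout bound: 1 ≤ 2 = deg(f)·deg(g), as expected for curves with no common component (the affine F_5-count falls short of the bound because intersections may lie at infinity, over extension fields, or carry multiplicity).


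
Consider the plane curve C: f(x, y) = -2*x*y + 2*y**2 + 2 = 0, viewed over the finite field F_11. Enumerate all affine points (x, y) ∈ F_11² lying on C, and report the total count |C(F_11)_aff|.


Affine F_11-points: {(2, 1), (3, 5), (3, 9), (4, 7), (4, 8), (7, 3), (7, 4), (8, 2), (8, 6), (9, 10)}; count = 10.

For each of the 121 pairs (x, y) ∈ F_11², evaluate f(x, y) mod 11. Record the zeros.
  x = 0: [0↦2, 1↦4, 2↦10, 3↦9, 4↦1, 5↦8, 6↦8, 7↦1, 8↦9, 9↦10, 10↦4]  zeros at y ∈ ∅
  x = 1: [0↦2, 1↦2, 2↦6, 3↦3, 4↦4, 5↦9, 6↦7, 7↦9, 8↦4, 9↦3, 10↦6]  zeros at y ∈ ∅
  x = 2: [0↦2, 1↦0, 2↦2, 3↦8, 4↦7, 5↦10, 6↦6, 7↦6, 8↦10, 9↦7, 10↦8]  zeros at y ∈ {1}
  x = 3: [0↦2, 1↦9, 2↦9, 3↦2, 4↦10, 5↦0, 6↦5, 7↦3, 8↦5, 9↦0, 10↦10]  zeros at y ∈ {5, 9}
  x = 4: [0↦2, 1↦7, 2↦5, 3↦7, 4↦2, 5↦1, 6↦4, 7↦0, 8↦0, 9↦4, 10↦1]  zeros at y ∈ {7, 8}
  x = 5: [0↦2, 1↦5, 2↦1, 3↦1, 4↦5, 5↦2, 6↦3, 7↦8, 8↦6, 9↦8, 10↦3]  zeros at y ∈ ∅
  x = 6: [0↦2, 1↦3, 2↦8, 3↦6, 4↦8, 5↦3, 6↦2, 7↦5, 8↦1, 9↦1, 10↦5]  zeros at y ∈ ∅
  x = 7: [0↦2, 1↦1, 2↦4, 3↦0, 4↦0, 5↦4, 6↦1, 7↦2, 8↦7, 9↦5, 10↦7]  zeros at y ∈ {3, 4}
  x = 8: [0↦2, 1↦10, 2↦0, 3↦5, 4↦3, 5↦5, 6↦0, 7↦10, 8↦2, 9↦9, 10↦9]  zeros at y ∈ {2, 6}
  x = 9: [0↦2, 1↦8, 2↦7, 3↦10, 4↦6, 5↦6, 6↦10, 7↦7, 8↦8, 9↦2, 10↦0]  zeros at y ∈ {10}
  x = 10: [0↦2, 1↦6, 2↦3, 3↦4, 4↦9, 5↦7, 6↦9, 7↦4, 8↦3, 9↦6, 10↦2]  zeros at y ∈ ∅
Collecting zeros: affine points = {(2, 1), (3, 5), (3, 9), (4, 7), (4, 8), (7, 3), (7, 4), (8, 2), (8, 6), (9, 10)}.
Total count |C(F_11)_aff| = 10.


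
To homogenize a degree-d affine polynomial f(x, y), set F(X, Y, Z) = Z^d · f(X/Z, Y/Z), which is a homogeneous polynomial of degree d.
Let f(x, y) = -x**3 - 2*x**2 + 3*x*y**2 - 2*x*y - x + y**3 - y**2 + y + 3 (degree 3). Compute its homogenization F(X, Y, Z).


F(X, Y, Z) = -X**3 - 2*X**2*Z + 3*X*Y**2 - 2*X*Y*Z - X*Z**2 + Y**3 - Y**2*Z + Y*Z**2 + 3*Z**3

deg(f) = 3.
Substitute x = X/Z, y = Y/Z into f, then multiply by Z^3.
  monomial -1·x^3·y^0 ↦ -1·X^3·Y^0·Z^0.
  monomial -2·x^2·y^0 ↦ -2·X^2·Y^0·Z^1.
  monomial 3·x^1·y^2 ↦ 3·X^1·Y^2·Z^0.
  monomial -2·x^1·y^1 ↦ -2·X^1·Y^1·Z^1.
  monomial -1·x^1·y^0 ↦ -1·X^1·Y^0·Z^2.
  monomial 1·x^0·y^3 ↦ 1·X^0·Y^3·Z^0.
  monomial -1·x^0·y^2 ↦ -1·X^0·Y^2·Z^1.
  monomial 1·x^0·y^1 ↦ 1·X^0·Y^1·Z^2.
  monomial 3·x^0·y^0 ↦ 3·X^0·Y^0·Z^3.
Collecting: F(X, Y, Z) = -X**3 - 2*X**2*Z + 3*X*Y**2 - 2*X*Y*Z - X*Z**2 + Y**3 - Y**2*Z + Y*Z**2 + 3*Z**3.


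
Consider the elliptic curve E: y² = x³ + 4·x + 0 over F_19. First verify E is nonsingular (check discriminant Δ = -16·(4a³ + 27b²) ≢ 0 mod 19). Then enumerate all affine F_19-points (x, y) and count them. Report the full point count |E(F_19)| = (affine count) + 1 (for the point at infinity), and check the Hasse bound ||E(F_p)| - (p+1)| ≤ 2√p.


Affine points = {(0, 0), (1, 9), (1, 10), (2, 4), (2, 15), (3, 1), (3, 18), (4, 2), (4, 17), (9, 9), (9, 10), (11, 8), (11, 11), (12, 3), (12, 16), (13, 8), (13, 11), (14, 8), (14, 11)}; affine count = 19; |E(F_19)| = 20.

Discriminant check: Δ ∝ 4a³ + 27b² = 4·4³ + 27·0² = 4·64 + 27·0 ≡ 9 (mod 19). Nonzero ⇒ E is nonsingular.
For each x ∈ F_19, compute rhs = x³ + 4·x + 0 mod 19, then count y ∈ F_19 with y² ≡ rhs.
  x = 0: rhs = 0, matching y values: 0 (1 points).
  x = 1: rhs = 5, matching y values: 9, 10 (2 points).
  x = 2: rhs = 16, matching y values: 4, 15 (2 points).
  x = 3: rhs = 1, matching y values: 1, 18 (2 points).
  x = 4: rhs = 4, matching y values: 2, 17 (2 points).
  x = 5: rhs = 12, matching y values: none (0 points).
  x = 6: rhs = 12, matching y values: none (0 points).
  x = 7: rhs = 10, matching y values: none (0 points).
  x = 8: rhs = 12, matching y values: none (0 points).
  x = 9: rhs = 5, matching y values: 9, 10 (2 points).
  x = 10: rhs = 14, matching y values: none (0 points).
  x = 11: rhs = 7, matching y values: 8, 11 (2 points).
  x = 12: rhs = 9, matching y values: 3, 16 (2 points).
  x = 13: rhs = 7, matching y values: 8, 11 (2 points).
  x = 14: rhs = 7, matching y values: 8, 11 (2 points).
  x = 15: rhs = 15, matching y values: none (0 points).
  x = 16: rhs = 18, matching y values: none (0 points).
  x = 17: rhs = 3, matching y values: none (0 points).
  x = 18: rhs = 14, matching y values: none (0 points).
Total affine count: 19.
Full point count |E(F_19)| = 19 + 1 = 20.
Hasse bound: |20 − (19+1)| = |0| = 0 ≤ 2√19 ≈ 8.7178 ✓.


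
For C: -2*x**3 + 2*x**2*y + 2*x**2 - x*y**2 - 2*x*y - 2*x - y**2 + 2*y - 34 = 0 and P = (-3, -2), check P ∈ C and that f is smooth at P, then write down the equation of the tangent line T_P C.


Tangent line at P: -44*x + 18*y - 96 = 0.

Step 1: f(-3, -2) = 0, so P lies on C.
Step 2: partial derivatives
  f_x(x, y) = -6*x**2 + 4*x*y + 4*x - y**2 - 2*y - 2, f_y(x, y) = 2*x**2 - 2*x*y - 2*x - 2*y + 2.
  f_x(P) = -44, f_y(P) = 18 (gradient nonzero, so P is smooth).
Step 3: tangent line at P: -44·(x − -3) + 18·(y − -2) = 0.
Expanding: -44*x + 18*y - 96 = 0.


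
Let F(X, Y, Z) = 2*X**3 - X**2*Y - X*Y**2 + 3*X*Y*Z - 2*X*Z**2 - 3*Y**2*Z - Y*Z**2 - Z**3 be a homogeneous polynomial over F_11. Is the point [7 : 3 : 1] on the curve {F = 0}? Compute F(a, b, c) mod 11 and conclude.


F(7,3,1) ≡ 10 (mod 11); P is NOT on the curve.

Evaluate F(7, 3, 1) term-by-term (mod 11).
  2*X**3 ↦ 2·343·1·1 = 686
  -X**2*Y ↦ -1·49·3·1 = -147
  -X*Y**2 ↦ -1·7·9·1 = -63
  3*X*Y*Z ↦ 3·7·3·1 = 63
  -2*X*Z**2 ↦ -2·7·1·1 = -14
  -3*Y**2*Z ↦ -3·1·9·1 = -27
  -Y*Z**2 ↦ -1·1·3·1 = -3
  -Z**3 ↦ -1·1·1·1 = -1
Sum: F(7, 3, 1) = (686) + (-147) + (-63) + (63) + (-14) + (-27) + (-3) + (-1) = 494.
Reducing mod 11: 494 ≡ 10 (mod 11).
Since F(a, b, c) ≡ 10 ≠ 0 (mod 11), P does NOT lie on the curve.


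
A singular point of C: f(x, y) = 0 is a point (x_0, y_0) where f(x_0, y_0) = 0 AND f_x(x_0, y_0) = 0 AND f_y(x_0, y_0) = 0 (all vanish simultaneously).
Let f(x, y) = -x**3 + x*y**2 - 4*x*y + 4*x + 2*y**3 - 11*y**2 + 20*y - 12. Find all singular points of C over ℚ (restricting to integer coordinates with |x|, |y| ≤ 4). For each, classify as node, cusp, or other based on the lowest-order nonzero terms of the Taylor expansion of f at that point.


Singular points: {(0, 2)}; classification: cusp.

Compute partial derivatives:
  f_x = -3*x**2 + y**2 - 4*y + 4.
  f_y = 2*x*y - 4*x + 6*y**2 - 22*y + 20.
Scan x_0 ∈ {−4, ..., 4}. For each x_0, f_y(x_0, y) is a polynomial in y; find its integer roots y ∈ {−4, ..., 4}, then test f_x and f at those candidates.
  x = -4: f_y(-4, y) = 6*y**2 - 30*y + 36; vanishes at y ∈ {2, 3}. (-4, 2): f_x = -48 ≠ 0; (-4, 3): f_x = -47 ≠ 0.
  x = -3: f_y(-3, y) = 6*y**2 - 28*y + 32; vanishes at y ∈ {2}. (-3, 2): f_x = -27 ≠ 0.
  x = -2: f_y(-2, y) = 6*y**2 - 26*y + 28; vanishes at y ∈ {2}. (-2, 2): f_x = -12 ≠ 0.
  x = -1: f_y(-1, y) = 6*y**2 - 24*y + 24; vanishes at y ∈ {2}. (-1, 2): f_x = -3 ≠ 0.
  x = 0: f_y(0, y) = 6*y**2 - 22*y + 20; vanishes at y ∈ {2}. (0, 2): f_x = 0, f = 0 — SINGULAR.
  x = 1: f_y(1, y) = 6*y**2 - 20*y + 16; vanishes at y ∈ {2}. (1, 2): f_x = -3 ≠ 0.
  x = 2: f_y(2, y) = 6*y**2 - 18*y + 12; vanishes at y ∈ {1, 2}. (2, 1): f_x = -11 ≠ 0; (2, 2): f_x = -12 ≠ 0.
  x = 3: f_y(3, y) = 6*y**2 - 16*y + 8; vanishes at y ∈ {2}. (3, 2): f_x = -27 ≠ 0.
  x = 4: f_y(4, y) = 6*y**2 - 14*y + 4; vanishes at y ∈ {2}. (4, 2): f_x = -48 ≠ 0.
Only singular point on the grid: (0, 2).
Classify: substitute x = 0 + u, y = 2 + v and expand: f = -u**3 + u*v**2 + 2*v**3 + v**2.
No constant or linear terms (consistent with a singular point). Quadratic part: v**2. Cubic part: -u**3 + u*v**2 + 2*v**3.
The quadratic part v**2 is a perfect square, so there is a single (double) tangent line v = 0, i.e. y = 2. Restricting the cubic part to that line (v = 0) leaves -u**3 ≠ 0, so f is not divisible by v and the branch is v² ≈ u**3 to lowest order — this is a cusp.
Classification: cusp.


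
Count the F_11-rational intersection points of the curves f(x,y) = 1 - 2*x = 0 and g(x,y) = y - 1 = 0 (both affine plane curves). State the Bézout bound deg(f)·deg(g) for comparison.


Common zeros: {(6, 1)}; count = 1; Bézout bound = 1.

deg(f) = 1, deg(g) = 1, so Bézout bound = 1.
Scan x ∈ F_11. For each x, list the y ∈ F_11 with f(x, y) ≡ 0 and those with g(x, y) ≡ 0 (mod 11); the common zeros in that column are the intersection.
  x = 0: f ≡ 0 at y ∈ ∅; g ≡ 0 at y ∈ {1}; common: ∅.
  x = 1: f ≡ 0 at y ∈ ∅; g ≡ 0 at y ∈ {1}; common: ∅.
  x = 2: f ≡ 0 at y ∈ ∅; g ≡ 0 at y ∈ {1}; common: ∅.
  x = 3: f ≡ 0 at y ∈ ∅; g ≡ 0 at y ∈ {1}; common: ∅.
  x = 4: f ≡ 0 at y ∈ ∅; g ≡ 0 at y ∈ {1}; common: ∅.
  x = 5: f ≡ 0 at y ∈ ∅; g ≡ 0 at y ∈ {1}; common: ∅.
  x = 6: f ≡ 0 at y ∈ {0, 1, 2, 3, 4, 5, 6, 7, 8, 9, 10}; g ≡ 0 at y ∈ {1}; common: {1}.
  x = 7: f ≡ 0 at y ∈ ∅; g ≡ 0 at y ∈ {1}; common: ∅.
  x = 8: f ≡ 0 at y ∈ ∅; g ≡ 0 at y ∈ {1}; common: ∅.
  x = 9: f ≡ 0 at y ∈ ∅; g ≡ 0 at y ∈ {1}; common: ∅.
  x = 10: f ≡ 0 at y ∈ ∅; g ≡ 0 at y ∈ {1}; common: ∅.
Collecting: common zeros = {(6, 1)}, so the count is 1.
Comparison with the Bézout bound: 1 ≤ 1 = deg(f)·deg(g), as expected for curves with no common component (the bound is attained).


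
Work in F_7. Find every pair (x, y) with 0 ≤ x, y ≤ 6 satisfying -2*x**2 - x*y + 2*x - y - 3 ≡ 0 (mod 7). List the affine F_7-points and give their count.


Affine F_7-points: {(0, 4), (1, 2), (2, 0), (3, 5), (4, 3), (5, 1), (6, 0), (6, 1), (6, 2), (6, 3), (6, 4), (6, 5), (6, 6)}; count = 13.

For each of the 49 pairs (x, y) ∈ F_7², evaluate f(x, y) mod 7. Record the zeros.
  x = 0: [0↦4, 1↦3, 2↦2, 3↦1, 4↦0, 5↦6, 6↦5]  zeros at y ∈ {4}
  x = 1: [0↦4, 1↦2, 2↦0, 3↦5, 4↦3, 5↦1, 6↦6]  zeros at y ∈ {2}
  x = 2: [0↦0, 1↦4, 2↦1, 3↦5, 4↦2, 5↦6, 6↦3]  zeros at y ∈ {0}
  x = 3: [0↦6, 1↦2, 2↦5, 3↦1, 4↦4, 5↦0, 6↦3]  zeros at y ∈ {5}
  x = 4: [0↦1, 1↦3, 2↦5, 3↦0, 4↦2, 5↦4, 6↦6]  zeros at y ∈ {3}
  x = 5: [0↦6, 1↦0, 2↦1, 3↦2, 4↦3, 5↦4, 6↦5]  zeros at y ∈ {1}
  x = 6: [0↦0, 1↦0, 2↦0, 3↦0, 4↦0, 5↦0, 6↦0]  zeros at y ∈ {0, 1, 2, 3, 4, 5, 6}
Collecting zeros: affine points = {(0, 4), (1, 2), (2, 0), (3, 5), (4, 3), (5, 1), (6, 0), (6, 1), (6, 2), (6, 3), (6, 4), (6, 5), (6, 6)}.
Total count |C(F_7)_aff| = 13.


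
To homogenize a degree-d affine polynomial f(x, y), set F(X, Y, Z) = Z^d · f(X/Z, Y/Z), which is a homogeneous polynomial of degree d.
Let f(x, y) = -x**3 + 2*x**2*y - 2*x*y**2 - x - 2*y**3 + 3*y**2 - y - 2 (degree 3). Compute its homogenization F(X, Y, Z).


F(X, Y, Z) = -X**3 + 2*X**2*Y - 2*X*Y**2 - X*Z**2 - 2*Y**3 + 3*Y**2*Z - Y*Z**2 - 2*Z**3

deg(f) = 3.
Substitute x = X/Z, y = Y/Z into f, then multiply by Z^3.
  monomial -1·x^3·y^0 ↦ -1·X^3·Y^0·Z^0.
  monomial 2·x^2·y^1 ↦ 2·X^2·Y^1·Z^0.
  monomial -2·x^1·y^2 ↦ -2·X^1·Y^2·Z^0.
  monomial -1·x^1·y^0 ↦ -1·X^1·Y^0·Z^2.
  monomial -2·x^0·y^3 ↦ -2·X^0·Y^3·Z^0.
  monomial 3·x^0·y^2 ↦ 3·X^0·Y^2·Z^1.
  monomial -1·x^0·y^1 ↦ -1·X^0·Y^1·Z^2.
  monomial -2·x^0·y^0 ↦ -2·X^0·Y^0·Z^3.
Collecting: F(X, Y, Z) = -X**3 + 2*X**2*Y - 2*X*Y**2 - X*Z**2 - 2*Y**3 + 3*Y**2*Z - Y*Z**2 - 2*Z**3.


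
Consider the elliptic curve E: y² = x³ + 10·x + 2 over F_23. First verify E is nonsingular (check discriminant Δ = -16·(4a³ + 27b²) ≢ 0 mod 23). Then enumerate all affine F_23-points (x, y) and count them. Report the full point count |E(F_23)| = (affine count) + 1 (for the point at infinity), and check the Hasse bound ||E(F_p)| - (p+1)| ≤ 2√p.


Affine points = {(0, 5), (0, 18), (1, 6), (1, 17), (3, 6), (3, 17), (5, 4), (5, 19), (6, 5), (6, 18), (7, 1), (7, 22), (9, 4), (9, 19), (13, 11), (13, 12), (15, 10), (15, 13), (16, 7), (16, 16), (17, 5), (17, 18), (19, 6), (19, 17)}; affine count = 24; |E(F_23)| = 25.

Discriminant check: Δ ∝ 4a³ + 27b² = 4·10³ + 27·2² = 4·1000 + 27·4 ≡ 14 (mod 23). Nonzero ⇒ E is nonsingular.
For each x ∈ F_23, compute rhs = x³ + 10·x + 2 mod 23, then count y ∈ F_23 with y² ≡ rhs.
  x = 0: rhs = 2, matching y values: 5, 18 (2 points).
  x = 1: rhs = 13, matching y values: 6, 17 (2 points).
  x = 2: rhs = 7, matching y values: none (0 points).
  x = 3: rhs = 13, matching y values: 6, 17 (2 points).
  x = 4: rhs = 14, matching y values: none (0 points).
  x = 5: rhs = 16, matching y values: 4, 19 (2 points).
  x = 6: rhs = 2, matching y values: 5, 18 (2 points).
  x = 7: rhs = 1, matching y values: 1, 22 (2 points).
  x = 8: rhs = 19, matching y values: none (0 points).
  x = 9: rhs = 16, matching y values: 4, 19 (2 points).
  x = 10: rhs = 21, matching y values: none (0 points).
  x = 11: rhs = 17, matching y values: none (0 points).
  x = 12: rhs = 10, matching y values: none (0 points).
  x = 13: rhs = 6, matching y values: 11, 12 (2 points).
  x = 14: rhs = 11, matching y values: none (0 points).
  x = 15: rhs = 8, matching y values: 10, 13 (2 points).
  x = 16: rhs = 3, matching y values: 7, 16 (2 points).
  x = 17: rhs = 2, matching y values: 5, 18 (2 points).
  x = 18: rhs = 11, matching y values: none (0 points).
  x = 19: rhs = 13, matching y values: 6, 17 (2 points).
  x = 20: rhs = 14, matching y values: none (0 points).
  x = 21: rhs = 20, matching y values: none (0 points).
  x = 22: rhs = 14, matching y values: none (0 points).
Total affine count: 24.
Full point count |E(F_23)| = 24 + 1 = 25.
Hasse bound: |25 − (23+1)| = |1| = 1 ≤ 2√23 ≈ 9.5917 ✓.


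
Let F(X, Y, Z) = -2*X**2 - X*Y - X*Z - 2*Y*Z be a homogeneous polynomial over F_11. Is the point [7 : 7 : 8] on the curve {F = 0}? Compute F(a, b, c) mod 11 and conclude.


F(7,7,8) ≡ 4 (mod 11); P is NOT on the curve.

Evaluate F(7, 7, 8) term-by-term (mod 11).
  -2*X**2 ↦ -2·49·1·1 = -98
  -X*Y ↦ -1·7·7·1 = -49
  -X*Z ↦ -1·7·1·8 = -56
  -2*Y*Z ↦ -2·1·7·8 = -112
Sum: F(7, 7, 8) = (-98) + (-49) + (-56) + (-112) = -315.
Reducing mod 11: -315 ≡ 4 (mod 11).
Since F(a, b, c) ≡ 4 ≠ 0 (mod 11), P does NOT lie on the curve.


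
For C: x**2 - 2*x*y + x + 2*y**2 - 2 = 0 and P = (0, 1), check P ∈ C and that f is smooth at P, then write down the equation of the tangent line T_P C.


Tangent line at P: -x + 4*y - 4 = 0.

Step 1: f(0, 1) = 0, so P lies on C.
Step 2: partial derivatives
  f_x(x, y) = 2*x - 2*y + 1, f_y(x, y) = -2*x + 4*y.
  f_x(P) = -1, f_y(P) = 4 (gradient nonzero, so P is smooth).
Step 3: tangent line at P: -1·(x − 0) + 4·(y − 1) = 0.
Expanding: -x + 4*y - 4 = 0.
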